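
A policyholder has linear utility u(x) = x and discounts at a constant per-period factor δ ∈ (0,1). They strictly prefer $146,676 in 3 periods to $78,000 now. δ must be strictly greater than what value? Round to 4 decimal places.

δ > 0.8102

Under u(x) = x this choice says 78000 < δ^3·146676.
Hence δ^3 > 78000/146676 = 0.53178, and x ↦ x^(1/3) is increasing on (0,∞).
δ > (78000/146676)^(1/3) ≈ 0.8102.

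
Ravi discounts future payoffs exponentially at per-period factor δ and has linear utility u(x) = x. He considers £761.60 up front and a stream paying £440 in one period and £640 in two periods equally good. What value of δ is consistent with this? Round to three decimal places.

Equating present values: 761.60 = 440δ + 640δ².
Rearranged: 640δ² + 440δ − 761.60 = 0.
The positive root is δ = [−440 + √(440² + 4·640·761.60)] / (2·640) = (−440 + 1464.000)/1280 ≈ 0.800.

δ ≈ 0.800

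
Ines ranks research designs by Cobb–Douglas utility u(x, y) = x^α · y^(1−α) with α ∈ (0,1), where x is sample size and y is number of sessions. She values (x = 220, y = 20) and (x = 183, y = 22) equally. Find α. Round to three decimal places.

Set the two utilities equal: 220^α·20^(1−α) = 183^α·22^(1−α).
Taking logs: α·ln 220 + (1−α)·ln 20 = α·ln 183 + (1−α)·ln 22, i.e. α·0.184141 = (1−α)·0.095310.
With A = 0.184141 and B = 0.095310: α·A = (1−α)·B, so α = B/(A+B) = 0.095310/0.279451 ≈ 0.341.

α ≈ 0.341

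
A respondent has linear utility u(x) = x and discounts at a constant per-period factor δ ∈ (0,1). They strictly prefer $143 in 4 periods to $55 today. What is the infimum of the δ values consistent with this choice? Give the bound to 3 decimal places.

Under u(x) = x this choice says 55 < δ^4·143.
Hence δ^4 > 55/143 = 0.38462, and x ↦ x^(1/4) is increasing on (0,∞).
δ > (55/143)^(1/4) ≈ 0.788.

δ > 0.788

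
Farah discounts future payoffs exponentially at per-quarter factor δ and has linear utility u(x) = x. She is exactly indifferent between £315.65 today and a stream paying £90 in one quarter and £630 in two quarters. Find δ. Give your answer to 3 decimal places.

Present value of the stream is 90·δ + 630·δ². Indifference gives 90δ + 630δ² = 315.65.
Rearranged: 630δ² + 90δ − 315.65 = 0.
δ = (−90 + √(90² + 4·630·315.65)) / (2·630) = (−90 + √803538.00) / 1260 ≈ 0.640.

δ ≈ 0.640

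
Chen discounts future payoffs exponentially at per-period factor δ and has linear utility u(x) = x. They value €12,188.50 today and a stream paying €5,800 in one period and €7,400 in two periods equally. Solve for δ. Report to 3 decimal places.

The stream is worth 5800δ + 7400δ² today, so 5800δ + 7400δ² = 12188.50.
So 7400δ² + 5800δ − 12188.50 = 0.
The positive root is δ = [−5800 + √(5800² + 4·7400·12188.50)] / (2·7400) = (−5800 + 19860.000)/14800 ≈ 0.950.

δ ≈ 0.950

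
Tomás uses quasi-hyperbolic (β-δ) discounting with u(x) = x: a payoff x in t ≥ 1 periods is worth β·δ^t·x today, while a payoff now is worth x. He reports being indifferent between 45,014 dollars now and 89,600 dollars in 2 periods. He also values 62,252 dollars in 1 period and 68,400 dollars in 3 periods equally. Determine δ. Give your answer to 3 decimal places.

Both payoffs in the second observation are in the future, so β drops out: δ^1·62252 = δ^3·68400 ⇒ δ^2 = 62252/68400 = 0.91012, so δ = 0.95400.

δ ≈ 0.954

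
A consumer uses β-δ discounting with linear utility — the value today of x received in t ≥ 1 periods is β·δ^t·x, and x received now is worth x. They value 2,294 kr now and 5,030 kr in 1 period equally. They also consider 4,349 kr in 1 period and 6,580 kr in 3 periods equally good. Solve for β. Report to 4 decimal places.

The second indifference involves only future payoffs, so β cancels: β·δ^1·4349 = β·δ^3·6580, giving δ^2 = 4349/6580 = 0.66094, so δ = 0.81298.
Substituting δ into 2294 = β·δ·5030: β = 2294/(4089.307) ≈ 0.5610.

β ≈ 0.5610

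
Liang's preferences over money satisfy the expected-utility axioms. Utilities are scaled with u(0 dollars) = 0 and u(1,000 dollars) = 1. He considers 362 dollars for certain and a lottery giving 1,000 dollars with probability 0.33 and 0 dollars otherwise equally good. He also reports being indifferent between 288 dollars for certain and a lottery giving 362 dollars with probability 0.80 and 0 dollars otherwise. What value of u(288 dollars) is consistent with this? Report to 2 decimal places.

From the first indifference, u(362 dollars) = 0.33·u(1,000 dollars) + 0.67·u(0 dollars) = 0.33·1 + 0.67·0 = 0.33.
Then u(288 dollars) = 0.80·u(362 dollars) + 0.20·u(0 dollars) = 0.80·0.33 + 0.20·0.00 = 0.2640.

0.26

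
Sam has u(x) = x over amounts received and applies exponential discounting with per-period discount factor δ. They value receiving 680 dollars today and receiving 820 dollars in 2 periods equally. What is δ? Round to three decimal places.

δ ≈ 0.911

The payoff in 2 periods is discounted by δ^2, so u(680) = δ^2·u(820) and δ^2 = u(680)/u(820).
With u(x) = x: δ^2 = 680/820 = 0.82927.
Taking the square root: δ = 0.82927^(1/2) ≈ 0.911.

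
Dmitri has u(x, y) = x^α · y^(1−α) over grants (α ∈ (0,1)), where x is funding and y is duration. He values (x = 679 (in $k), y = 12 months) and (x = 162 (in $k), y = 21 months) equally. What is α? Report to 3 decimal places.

Set the two utilities equal: 679^α·12^(1−α) = 162^α·21^(1−α).
Rearrange to (679/162)^α = (21/12)^(1−α) and take logs: α·1.433025 = (1−α)·0.559616.
So α/(1−α) = (0.559616)/(1.433025) = 0.390514, and α = 0.390514/1.390514 ≈ 0.281.

α ≈ 0.281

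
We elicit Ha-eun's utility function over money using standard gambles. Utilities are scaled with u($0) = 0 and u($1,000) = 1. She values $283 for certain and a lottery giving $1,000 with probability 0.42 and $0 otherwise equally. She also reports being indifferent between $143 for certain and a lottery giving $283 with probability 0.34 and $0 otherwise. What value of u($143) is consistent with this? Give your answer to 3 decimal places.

0.143

First, u($283) = 0.42·u($1,000) + 0.58·u($0) = 0.42.
Then u($143) = 0.34·u($283) + 0.66·u($0) = 0.34·0.42 + 0.66·0.00 = 0.1428.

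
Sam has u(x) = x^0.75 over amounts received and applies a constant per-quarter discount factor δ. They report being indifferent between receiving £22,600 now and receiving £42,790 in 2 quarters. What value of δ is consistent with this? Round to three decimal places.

The payoff in 2 quarters is discounted by δ^2, so u(22600) = δ^2·u(42790) and δ^2 = u(22600)/u(42790).
With u(x) = x^0.75: δ^2 = 22600^0.75/42790^0.75 = (22600/42790)^0.75 = 0.61955.
So δ = 0.61955^(1/2) ≈ 0.787.

δ ≈ 0.787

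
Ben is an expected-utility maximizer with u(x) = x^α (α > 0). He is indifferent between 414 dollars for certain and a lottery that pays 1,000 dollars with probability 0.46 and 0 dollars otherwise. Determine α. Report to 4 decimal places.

The lottery's expected utility is 0.46·u(1000) + 0.54·u(0) = 0.46·1000^α (since u(0) = 0 for α > 0).
Indifference: 414^α = 0.46·1000^α, so (414/1000)^α = 0.46.
α = ln(0.46) / ln(414/1000) = -0.7765288/-0.8818893 ≈ 0.8805.

α ≈ 0.8805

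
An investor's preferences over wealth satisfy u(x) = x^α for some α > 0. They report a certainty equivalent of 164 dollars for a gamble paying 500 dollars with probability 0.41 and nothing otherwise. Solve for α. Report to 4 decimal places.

EU(lottery) = 0.41·500^α + 0.59·0 = 0.41·500^α.
Setting u(164) equal to that: 164^α = 0.41·500^α ⇒ (164/500)^α = 0.41.
Taking logs: α·ln(164/500) = ln(0.41), so α = -0.8915981 / -1.1147417 ≈ 0.7998.

α ≈ 0.7998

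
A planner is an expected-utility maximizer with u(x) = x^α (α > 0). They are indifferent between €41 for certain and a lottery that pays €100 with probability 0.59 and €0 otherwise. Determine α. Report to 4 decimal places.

α ≈ 0.5918

The lottery's expected utility is 0.59·u(100) + 0.41·u(0) = 0.59·100^α (since u(0) = 0 for α > 0).
Equating: 41^α = 0.59·100^α, i.e. 0.4100^α = 0.59.
Take logs: α = ln 0.59 / ln(41/100) ≈ 0.591783.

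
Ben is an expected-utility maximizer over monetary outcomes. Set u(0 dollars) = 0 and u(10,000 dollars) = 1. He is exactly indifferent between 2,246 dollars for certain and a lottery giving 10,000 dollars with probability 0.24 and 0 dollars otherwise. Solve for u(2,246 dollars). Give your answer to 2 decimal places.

0.24

By the standard-gamble method, u(2,246 dollars) is just the indifference probability on the best outcome: 0.24.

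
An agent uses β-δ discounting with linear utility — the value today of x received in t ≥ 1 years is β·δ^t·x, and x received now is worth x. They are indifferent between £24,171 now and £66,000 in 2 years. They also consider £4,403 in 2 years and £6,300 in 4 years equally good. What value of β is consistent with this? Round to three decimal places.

The second indifference involves only future payoffs, so β cancels: β·δ^2·4403 = β·δ^4·6300, giving δ^2 = 4403/6300 = 0.69889, so δ = 0.83600.
Now use the now-vs-future pair: 24171 = β·δ^2·66000 gives β = 24171/(0.69889·66000) ≈ 0.524.

β ≈ 0.524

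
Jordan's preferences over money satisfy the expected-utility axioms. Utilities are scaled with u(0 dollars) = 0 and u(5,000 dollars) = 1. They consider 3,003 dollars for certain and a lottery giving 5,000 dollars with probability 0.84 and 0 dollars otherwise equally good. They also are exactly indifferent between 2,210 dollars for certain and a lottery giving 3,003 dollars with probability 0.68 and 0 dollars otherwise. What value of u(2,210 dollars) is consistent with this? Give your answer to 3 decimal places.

From the first indifference, u(3,003 dollars) = 0.84·u(5,000 dollars) + 0.16·u(0 dollars) = 0.84·1 + 0.16·0 = 0.84.
Chaining: u(2,210 dollars) = 0.68·0.84 + 0.32·0.00 = 0.5712.

0.571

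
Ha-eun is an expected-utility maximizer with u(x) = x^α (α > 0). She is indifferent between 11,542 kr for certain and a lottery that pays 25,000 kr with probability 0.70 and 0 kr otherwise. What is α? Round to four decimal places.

EU(lottery) = 0.70·25000^α + 0.30·0 = 0.70·25000^α.
Setting u(11542) equal to that: 11542^α = 0.70·25000^α ⇒ (11542/25000)^α = 0.70.
Take logs: α = ln 0.70 / ln(11542/25000) ≈ 0.461486.

α ≈ 0.4615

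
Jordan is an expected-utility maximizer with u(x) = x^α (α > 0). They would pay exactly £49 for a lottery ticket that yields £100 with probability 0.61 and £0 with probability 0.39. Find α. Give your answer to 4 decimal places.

α ≈ 0.6929

Since u(0) = 0, the lottery's EU is 0.61·100^α.
Setting u(49) equal to that: 49^α = 0.61·100^α ⇒ (49/100)^α = 0.61.
α = ln(0.61) / ln(49/100) = -0.4942963/-0.7133499 ≈ 0.6929.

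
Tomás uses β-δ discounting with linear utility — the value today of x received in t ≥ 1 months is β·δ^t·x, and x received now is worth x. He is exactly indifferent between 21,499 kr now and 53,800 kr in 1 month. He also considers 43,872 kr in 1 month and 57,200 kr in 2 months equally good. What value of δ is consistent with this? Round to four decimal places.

δ ≈ 0.7670

The second indifference involves only future payoffs, so β cancels: β·δ^1·43872 = β·δ^2·57200, giving δ = 43872/57200 = 0.76699.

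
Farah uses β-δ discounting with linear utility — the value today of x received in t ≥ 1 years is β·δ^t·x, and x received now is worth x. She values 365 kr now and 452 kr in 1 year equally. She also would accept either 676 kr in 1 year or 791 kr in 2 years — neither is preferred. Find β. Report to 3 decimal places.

β ≈ 0.945

The second indifference involves only future payoffs, so β cancels: β·δ^1·676 = β·δ^2·791, giving δ = 676/791 = 0.85461.
Substituting δ into 365 = β·δ·452: β = 365/(386.286) ≈ 0.945.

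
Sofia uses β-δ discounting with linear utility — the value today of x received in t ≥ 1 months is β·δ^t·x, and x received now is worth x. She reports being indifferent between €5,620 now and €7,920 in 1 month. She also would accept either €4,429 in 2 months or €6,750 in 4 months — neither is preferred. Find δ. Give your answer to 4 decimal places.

δ ≈ 0.8100

Both payoffs in the second observation are in the future, so β drops out: δ^2·4429 = δ^4·6750 ⇒ δ^2 = 4429/6750 = 0.65615, so δ = 0.81003.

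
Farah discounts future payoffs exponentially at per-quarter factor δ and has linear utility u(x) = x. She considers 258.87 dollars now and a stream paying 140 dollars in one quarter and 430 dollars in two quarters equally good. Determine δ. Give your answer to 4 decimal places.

δ ≈ 0.6300

Equating present values: 258.87 = 140δ + 430δ².
Rearranged: 430δ² + 140δ − 258.87 = 0.
The positive root is δ = [−140 + √(140² + 4·430·258.87)] / (2·430) = (−140 + 681.804)/860 ≈ 0.6300.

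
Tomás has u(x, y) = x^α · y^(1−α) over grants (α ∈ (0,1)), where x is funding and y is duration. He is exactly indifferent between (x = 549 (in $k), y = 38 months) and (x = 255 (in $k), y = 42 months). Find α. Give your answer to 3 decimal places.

α ≈ 0.115

Set the two utilities equal: 549^α·38^(1−α) = 255^α·42^(1−α).
(549/255)^α = (42/38)^(1−α); take logs: α·ln(549/255) = (1−α)·ln(42/38), i.e. α·0.766835 = (1−α)·0.100083.
With A = 0.766835 and B = 0.100083: α·A = (1−α)·B, so α = B/(A+B) = 0.100083/0.866918 ≈ 0.115.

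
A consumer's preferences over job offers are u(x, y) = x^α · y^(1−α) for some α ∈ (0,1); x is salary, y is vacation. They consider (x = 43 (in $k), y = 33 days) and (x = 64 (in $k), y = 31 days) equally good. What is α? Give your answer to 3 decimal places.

Set the two utilities equal: 43^α·33^(1−α) = 64^α·31^(1−α).
Rearrange to (43/64)^α = (31/33)^(1−α) and take logs: α·-0.397683 = (1−α)·-0.062520.
Thus α·(-0.460203) = -0.062520, so α = -0.062520/-0.460203 ≈ 0.136.

α ≈ 0.136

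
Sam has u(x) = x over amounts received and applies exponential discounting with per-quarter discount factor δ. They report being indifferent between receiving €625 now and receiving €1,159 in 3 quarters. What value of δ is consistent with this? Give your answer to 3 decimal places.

The payoff in 3 quarters is discounted by δ^3, so u(625) = δ^3·u(1159) and δ^3 = u(625)/u(1159).
With u(x) = x: δ^3 = 625/1159 = 0.53926.
So δ = 0.53926^(1/3) ≈ 0.814.

δ ≈ 0.814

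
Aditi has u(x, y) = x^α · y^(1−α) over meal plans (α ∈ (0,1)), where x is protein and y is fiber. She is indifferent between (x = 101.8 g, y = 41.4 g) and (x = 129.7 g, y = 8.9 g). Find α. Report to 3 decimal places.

Set the two utilities equal: 101.8^α·41.4^(1−α) = 129.7^α·8.9^(1−α).
Rearrange to (101.8/129.7)^α = (8.9/41.4)^(1−α) and take logs: α·-0.242214 = (1−α)·-1.537230.
With A = -0.242214 and B = -1.537230: α·A = (1−α)·B, so α = B/(A+B) = -1.537230/-1.779444 ≈ 0.864.

α ≈ 0.864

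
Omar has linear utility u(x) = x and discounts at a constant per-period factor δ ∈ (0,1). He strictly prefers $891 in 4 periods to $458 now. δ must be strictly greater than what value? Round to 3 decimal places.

δ > 0.847

The preference means 458 < δ^4·891.
Dividing by 891: δ^4 > 0.51403. Both sides are positive, so the 4th root keeps the direction.
δ > (458/891)^(1/4) ≈ 0.847.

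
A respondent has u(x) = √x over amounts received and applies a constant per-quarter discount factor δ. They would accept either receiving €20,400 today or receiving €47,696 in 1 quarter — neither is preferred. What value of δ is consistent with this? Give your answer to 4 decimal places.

Indifference means u(20400) = δ · u(47696), so δ = u(20400)/u(47696).
With u(x) = √x: δ = √20400/√47696 = √(20400/47696) = 0.65399.

δ ≈ 0.6540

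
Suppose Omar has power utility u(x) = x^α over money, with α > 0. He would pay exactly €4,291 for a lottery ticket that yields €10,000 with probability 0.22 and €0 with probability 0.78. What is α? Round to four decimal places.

Since u(0) = 0, the lottery's EU is 0.22·10000^α.
Setting u(4291) equal to that: 4291^α = 0.22·10000^α ⇒ (4291/10000)^α = 0.22.
Take logs: α = ln 0.22 / ln(4291/10000) ≈ 1.789611.

α ≈ 1.7896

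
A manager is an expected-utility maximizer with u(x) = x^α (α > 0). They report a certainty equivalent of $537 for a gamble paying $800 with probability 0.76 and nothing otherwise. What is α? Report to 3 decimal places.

The lottery's expected utility is 0.76·u(800) + 0.24·u(0) = 0.76·800^α (since u(0) = 0 for α > 0).
Indifference: 537^α = 0.76·800^α, so (537/800)^α = 0.76.
Take logs: α = ln 0.76 / ln(537/800) ≈ 0.68848.

α ≈ 0.688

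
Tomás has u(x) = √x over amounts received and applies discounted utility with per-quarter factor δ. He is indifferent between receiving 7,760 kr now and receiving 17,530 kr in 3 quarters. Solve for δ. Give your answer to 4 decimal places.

The payoff in 3 quarters is discounted by δ^3, so u(7760) = δ^3·u(17530) and δ^3 = u(7760)/u(17530).
With u(x) = √x: δ^3 = √7760/√17530 = √(7760/17530) = 0.66533.
Taking the cube root: δ = 0.66533^(1/3) ≈ 0.8730.

δ ≈ 0.8730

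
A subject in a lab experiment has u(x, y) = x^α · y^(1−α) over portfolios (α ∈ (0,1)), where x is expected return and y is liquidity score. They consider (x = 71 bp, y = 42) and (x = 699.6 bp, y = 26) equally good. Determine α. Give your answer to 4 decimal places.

The Cobb–Douglas utilities coincide, so 71^α·42^(1−α) = 699.6^α·26^(1−α).
(71/699.6)^α = (26/42)^(1−α); take logs: α·ln(71/699.6) = (1−α)·ln(26/42), i.e. α·-2.2878289 = (1−α)·-0.4795731.
With A = -2.2878289 and B = -0.4795731: α·A = (1−α)·B, so α = B/(A+B) = -0.4795731/-2.7674020 ≈ 0.1733.

α ≈ 0.1733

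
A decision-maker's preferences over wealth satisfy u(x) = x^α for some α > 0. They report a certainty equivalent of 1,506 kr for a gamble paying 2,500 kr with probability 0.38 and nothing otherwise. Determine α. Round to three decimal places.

α ≈ 1.909

EU(lottery) = 0.38·2500^α + 0.62·0 = 0.38·2500^α.
Setting u(1506) equal to that: 1506^α = 0.38·2500^α ⇒ (1506/2500)^α = 0.38.
α = ln(0.38) / ln(1506/2500) = -0.967584/-0.506834 ≈ 1.909.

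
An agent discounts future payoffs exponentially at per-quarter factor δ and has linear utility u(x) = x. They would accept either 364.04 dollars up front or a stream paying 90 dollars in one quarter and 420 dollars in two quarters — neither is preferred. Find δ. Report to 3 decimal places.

δ ≈ 0.830

The stream is worth 90δ + 420δ² today, so 90δ + 420δ² = 364.04.
That is, 420δ² + 90δ − 364.04 = 0, a quadratic in δ.
δ = (−90 + √(90² + 4·420·364.04)) / (2·420) = (−90 + √619687.20) / 840 ≈ 0.830.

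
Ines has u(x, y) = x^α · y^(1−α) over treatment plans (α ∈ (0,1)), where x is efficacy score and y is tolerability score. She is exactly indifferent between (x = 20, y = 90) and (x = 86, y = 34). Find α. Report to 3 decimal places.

α ≈ 0.400

The Cobb–Douglas utilities coincide, so 20^α·90^(1−α) = 86^α·34^(1−α).
Rearrange to (20/86)^α = (34/90)^(1−α) and take logs: α·-1.458615 = (1−α)·-0.973449.
With A = -1.458615 and B = -0.973449: α·A = (1−α)·B, so α = B/(A+B) = -0.973449/-2.432064 ≈ 0.400.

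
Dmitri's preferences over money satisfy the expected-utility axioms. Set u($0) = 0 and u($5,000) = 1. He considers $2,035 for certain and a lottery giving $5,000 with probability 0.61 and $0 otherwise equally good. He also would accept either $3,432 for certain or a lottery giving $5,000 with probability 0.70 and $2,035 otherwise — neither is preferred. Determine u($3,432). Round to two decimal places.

First, u($2,035) = 0.61·u($5,000) + 0.39·u($0) = 0.61.
Chaining: u($3,432) = 0.70·1.00 + 0.30·0.61 = 0.8830.

0.88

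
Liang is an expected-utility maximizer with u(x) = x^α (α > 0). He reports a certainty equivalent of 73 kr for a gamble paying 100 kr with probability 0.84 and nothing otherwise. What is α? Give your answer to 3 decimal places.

The lottery's expected utility is 0.84·u(100) + 0.16·u(0) = 0.84·100^α (since u(0) = 0 for α > 0).
Equating: 73^α = 0.84·100^α, i.e. 0.7300^α = 0.84.
Taking logs: α·ln(73/100) = ln(0.84), so α = -0.174353 / -0.314711 ≈ 0.554.

α ≈ 0.554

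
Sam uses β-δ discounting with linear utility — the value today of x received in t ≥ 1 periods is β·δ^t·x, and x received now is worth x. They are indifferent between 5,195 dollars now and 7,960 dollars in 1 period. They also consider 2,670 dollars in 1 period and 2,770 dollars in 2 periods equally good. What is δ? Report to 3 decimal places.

δ ≈ 0.964

From the later pair, β·δ^1·2670 = β·δ^2·2770; dividing through, δ = 2670/2770 = 0.96390.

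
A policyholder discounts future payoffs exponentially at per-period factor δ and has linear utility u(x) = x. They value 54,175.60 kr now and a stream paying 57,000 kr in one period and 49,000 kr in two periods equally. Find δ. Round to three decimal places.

δ ≈ 0.620

Equating present values: 54175.60 = 57000δ + 49000δ².
That is, 49000δ² + 57000δ − 54175.60 = 0, a quadratic in δ.
By the quadratic formula (taking the positive root), δ = (−57000 + √13867417600.00) / 98000 ≈ 0.620.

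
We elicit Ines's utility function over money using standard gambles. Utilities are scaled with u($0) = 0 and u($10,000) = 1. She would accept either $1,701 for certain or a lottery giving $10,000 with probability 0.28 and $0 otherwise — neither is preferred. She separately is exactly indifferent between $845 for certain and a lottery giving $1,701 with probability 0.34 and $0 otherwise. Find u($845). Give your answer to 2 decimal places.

0.10

From the first indifference, u($1,701) = 0.28·u($10,000) + 0.72·u($0) = 0.28·1 + 0.72·0 = 0.28.
Chaining: u($845) = 0.34·0.28 + 0.66·0.00 = 0.0952.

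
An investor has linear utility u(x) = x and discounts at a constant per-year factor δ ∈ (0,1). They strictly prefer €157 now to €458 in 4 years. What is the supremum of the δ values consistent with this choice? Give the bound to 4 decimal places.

δ < 0.7652

Comparing present values: 157 > δ^4·458.
So δ^4 < 157/458 = 0.34279; taking the 4th root of both positive sides preserves the inequality.
δ < (157/458)^(1/4) ≈ 0.7652.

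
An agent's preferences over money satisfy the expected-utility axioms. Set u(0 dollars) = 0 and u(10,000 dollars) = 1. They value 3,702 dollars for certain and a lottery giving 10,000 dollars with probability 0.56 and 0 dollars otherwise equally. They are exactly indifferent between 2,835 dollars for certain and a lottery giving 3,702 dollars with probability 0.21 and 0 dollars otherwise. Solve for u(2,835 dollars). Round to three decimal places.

From the first indifference, u(3,702 dollars) = 0.56·u(10,000 dollars) + 0.44·u(0 dollars) = 0.56·1 + 0.44·0 = 0.56.
Chaining: u(2,835 dollars) = 0.21·0.56 + 0.79·0.00 = 0.1176.

0.118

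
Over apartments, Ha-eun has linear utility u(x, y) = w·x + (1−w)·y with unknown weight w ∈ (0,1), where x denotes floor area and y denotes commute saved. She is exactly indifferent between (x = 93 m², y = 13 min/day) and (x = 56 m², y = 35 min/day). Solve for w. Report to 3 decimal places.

w = 0.373

u(93,13) = u(56,35) means w·93 + (1−w)·13 = w·56 + (1−w)·35.
w·(93−56) = (1−w)·(35−13), i.e. w·37 = (1−w)·22.
Hence w = 22/(37+22) = 22/59 = 0.373.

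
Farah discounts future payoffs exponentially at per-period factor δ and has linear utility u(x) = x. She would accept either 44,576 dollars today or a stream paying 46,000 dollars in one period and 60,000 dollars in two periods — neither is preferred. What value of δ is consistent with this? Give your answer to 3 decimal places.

δ ≈ 0.560

The stream is worth 46000δ + 60000δ² today, so 46000δ + 60000δ² = 44576.
So 60000δ² + 46000δ − 44576 = 0.
δ = (−46000 + √(46000² + 4·60000·44576)) / (2·60000) = (−46000 + √12814240000.00) / 120000 ≈ 0.560.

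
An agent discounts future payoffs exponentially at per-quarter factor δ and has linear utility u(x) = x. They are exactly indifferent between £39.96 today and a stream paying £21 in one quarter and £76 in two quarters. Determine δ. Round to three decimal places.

δ ≈ 0.600

Present value of the stream is 21·δ + 76·δ². Indifference gives 21δ + 76δ² = 39.96.
So 76δ² + 21δ − 39.96 = 0.
δ = (−21 + √(21² + 4·76·39.96)) / (2·76) = (−21 + √12588.84) / 152 ≈ 0.600.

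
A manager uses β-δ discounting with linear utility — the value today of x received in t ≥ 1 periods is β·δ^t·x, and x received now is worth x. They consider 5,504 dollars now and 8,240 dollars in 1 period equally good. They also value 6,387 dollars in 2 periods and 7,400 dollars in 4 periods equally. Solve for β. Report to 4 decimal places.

β ≈ 0.7190

Both payoffs in the second observation are in the future, so β drops out: δ^2·6387 = δ^4·7400 ⇒ δ^2 = 6387/7400 = 0.86311, so δ = 0.92904.
Now use the now-vs-future pair: 5504 = β·δ·8240 gives β = 5504/(0.92904·8240) ≈ 0.7190.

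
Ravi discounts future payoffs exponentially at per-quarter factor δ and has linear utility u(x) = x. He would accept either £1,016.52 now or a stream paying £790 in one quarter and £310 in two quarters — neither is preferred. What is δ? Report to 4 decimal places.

δ ≈ 0.9400

The stream is worth 790δ + 310δ² today, so 790δ + 310δ² = 1016.52.
So 310δ² + 790δ − 1016.52 = 0.
The positive root is δ = [−790 + √(790² + 4·310·1016.52)] / (2·310) = (−790 + 1372.802)/620 ≈ 0.9400.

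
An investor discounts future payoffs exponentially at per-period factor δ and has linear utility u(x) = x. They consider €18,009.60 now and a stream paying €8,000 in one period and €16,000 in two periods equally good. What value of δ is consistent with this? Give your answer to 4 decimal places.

Present value of the stream is 8000·δ + 16000·δ². Indifference gives 8000δ + 16000δ² = 18009.60.
That is, 16000δ² + 8000δ − 18009.60 = 0, a quadratic in δ.
By the quadratic formula (taking the positive root), δ = (−8000 + √1216614400.00) / 32000 ≈ 0.8400.

δ ≈ 0.8400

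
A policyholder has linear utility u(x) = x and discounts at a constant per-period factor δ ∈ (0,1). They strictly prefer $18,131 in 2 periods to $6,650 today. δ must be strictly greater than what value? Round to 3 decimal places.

The preference means 6650 < δ^2·18131.
So δ^2 > 6650/18131 = 0.36678; taking the square root of both positive sides preserves the inequality.
δ > 0.36678^(1/2) = 0.606.

δ > 0.606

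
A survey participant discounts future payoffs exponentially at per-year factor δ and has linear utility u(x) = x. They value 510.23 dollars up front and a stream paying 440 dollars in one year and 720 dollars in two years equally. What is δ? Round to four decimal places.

δ ≈ 0.5900

The stream is worth 440δ + 720δ² today, so 440δ + 720δ² = 510.23.
Rearranged: 720δ² + 440δ − 510.23 = 0.
δ = (−440 + √(440² + 4·720·510.23)) / (2·720) = (−440 + √1663062.40) / 1440 ≈ 0.5900.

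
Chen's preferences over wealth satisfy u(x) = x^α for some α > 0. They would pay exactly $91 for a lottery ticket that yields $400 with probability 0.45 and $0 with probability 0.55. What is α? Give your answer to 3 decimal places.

α ≈ 0.539

The lottery's expected utility is 0.45·u(400) + 0.55·u(0) = 0.45·400^α (since u(0) = 0 for α > 0).
Setting u(91) equal to that: 91^α = 0.45·400^α ⇒ (91/400)^α = 0.45.
Take logs: α = ln 0.45 / ln(91/400) ≈ 0.53931.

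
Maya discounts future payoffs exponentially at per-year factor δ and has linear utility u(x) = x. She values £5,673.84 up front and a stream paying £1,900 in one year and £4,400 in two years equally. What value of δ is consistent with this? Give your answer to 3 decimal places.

δ ≈ 0.940

Equating present values: 5673.84 = 1900δ + 4400δ².
That is, 4400δ² + 1900δ − 5673.84 = 0, a quadratic in δ.
δ = (−1900 + √(1900² + 4·4400·5673.84)) / (2·4400) = (−1900 + √103469584.00) / 8800 ≈ 0.940.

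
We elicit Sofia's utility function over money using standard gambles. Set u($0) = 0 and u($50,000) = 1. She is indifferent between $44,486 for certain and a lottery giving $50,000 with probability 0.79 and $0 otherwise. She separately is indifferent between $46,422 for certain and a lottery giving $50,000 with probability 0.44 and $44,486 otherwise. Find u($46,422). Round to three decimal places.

From the first indifference, u($44,486) = 0.79·u($50,000) + 0.21·u($0) = 0.79·1 + 0.21·0 = 0.79.
Chaining: u($46,422) = 0.44·1.00 + 0.56·0.79 = 0.8824.

0.882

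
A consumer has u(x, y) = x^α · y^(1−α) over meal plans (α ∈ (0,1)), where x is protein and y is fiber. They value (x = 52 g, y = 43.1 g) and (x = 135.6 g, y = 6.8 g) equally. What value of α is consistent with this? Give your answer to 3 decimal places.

The Cobb–Douglas utilities coincide, so 52^α·43.1^(1−α) = 135.6^α·6.8^(1−α).
Rearrange to (52/135.6)^α = (6.8/43.1)^(1−α) and take logs: α·-0.958466 = (1−α)·-1.846600.
Thus α·(-2.805066) = -1.846600, so α = -1.846600/-2.805066 ≈ 0.658.

α ≈ 0.658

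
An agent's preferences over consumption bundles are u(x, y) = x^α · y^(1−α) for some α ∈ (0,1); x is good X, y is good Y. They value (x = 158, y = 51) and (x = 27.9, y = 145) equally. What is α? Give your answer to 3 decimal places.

α ≈ 0.376

The Cobb–Douglas utilities coincide, so 158^α·51^(1−α) = 27.9^α·145^(1−α).
Rearrange to (158/27.9)^α = (145/51)^(1−α) and take logs: α·1.733968 = (1−α)·1.044908.
So α/(1−α) = (1.044908)/(1.733968) = 0.602611, and α = 0.602611/1.602611 ≈ 0.376.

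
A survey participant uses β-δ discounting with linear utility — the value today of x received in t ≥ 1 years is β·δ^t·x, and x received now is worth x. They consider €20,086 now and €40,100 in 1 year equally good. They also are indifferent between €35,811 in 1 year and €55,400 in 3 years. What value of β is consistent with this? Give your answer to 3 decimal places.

Both payoffs in the second observation are in the future, so β drops out: δ^1·35811 = δ^3·55400 ⇒ δ^2 = 35811/55400 = 0.64641, so δ = 0.80399.
Now use the now-vs-future pair: 20086 = β·δ·40100 gives β = 20086/(0.80399·40100) ≈ 0.623.

β ≈ 0.623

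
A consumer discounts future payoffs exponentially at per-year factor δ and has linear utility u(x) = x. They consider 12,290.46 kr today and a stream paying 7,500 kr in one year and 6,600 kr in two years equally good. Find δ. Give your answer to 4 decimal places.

Present value of the stream is 7500·δ + 6600·δ². Indifference gives 7500δ + 6600δ² = 12290.46.
Rearranged: 6600δ² + 7500δ − 12290.46 = 0.
The positive root is δ = [−7500 + √(7500² + 4·6600·12290.46)] / (2·6600) = (−7500 + 19512.000)/13200 ≈ 0.9100.

δ ≈ 0.9100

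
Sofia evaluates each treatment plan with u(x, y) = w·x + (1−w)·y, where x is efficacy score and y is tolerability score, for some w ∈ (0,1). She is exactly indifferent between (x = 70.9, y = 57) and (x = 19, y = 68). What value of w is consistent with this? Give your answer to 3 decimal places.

Equating utilities: w·70.9 + (1−w)·57 = w·19 + (1−w)·68.
Collecting terms: w·51.9 = (1−w)·11.
So w/(1−w) = 11/51.9 = 0.2119, giving w = 11/(51.9+11) = 0.175.

w = 0.175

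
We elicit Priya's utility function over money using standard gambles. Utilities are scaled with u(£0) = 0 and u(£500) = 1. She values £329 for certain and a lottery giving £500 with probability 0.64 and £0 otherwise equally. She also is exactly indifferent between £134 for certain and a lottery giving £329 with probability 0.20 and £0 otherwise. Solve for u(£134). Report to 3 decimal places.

The first gamble pins u(£329): it must equal 0.64·1 + 0.36·0 = 0.64.
The second indifference gives u(£134) = 0.20·u(£329) + 0.80·u(£0) = 0.20·0.64 + 0.80·0.00 = 0.1280.

0.128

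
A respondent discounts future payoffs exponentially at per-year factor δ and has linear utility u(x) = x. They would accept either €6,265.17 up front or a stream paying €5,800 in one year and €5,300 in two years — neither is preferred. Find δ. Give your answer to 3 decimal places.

Present value of the stream is 5800·δ + 5300·δ². Indifference gives 5800δ + 5300δ² = 6265.17.
So 5300δ² + 5800δ − 6265.17 = 0.
The positive root is δ = [−5800 + √(5800² + 4·5300·6265.17)] / (2·5300) = (−5800 + 12902.000)/10600 ≈ 0.670.

δ ≈ 0.670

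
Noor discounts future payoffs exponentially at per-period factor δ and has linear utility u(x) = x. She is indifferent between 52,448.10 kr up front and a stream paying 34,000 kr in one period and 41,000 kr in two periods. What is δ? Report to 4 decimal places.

δ ≈ 0.7900

Equating present values: 52448.10 = 34000δ + 41000δ².
That is, 41000δ² + 34000δ − 52448.10 = 0, a quadratic in δ.
The positive root is δ = [−34000 + √(34000² + 4·41000·52448.10)] / (2·41000) = (−34000 + 98780.000)/82000 ≈ 0.7900.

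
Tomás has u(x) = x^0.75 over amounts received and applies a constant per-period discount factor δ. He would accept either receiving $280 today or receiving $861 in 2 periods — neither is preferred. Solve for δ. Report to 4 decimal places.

The payoff in 2 periods is discounted by δ^2, so u(280) = δ^2·u(861) and δ^2 = u(280)/u(861).
Since u(x) = x^0.75, δ^2 = (280/861)^0.75 = 0.32520^0.75 = 0.43064.
Hence δ = (0.43064)^(1/2) = 0.656233.

δ ≈ 0.6562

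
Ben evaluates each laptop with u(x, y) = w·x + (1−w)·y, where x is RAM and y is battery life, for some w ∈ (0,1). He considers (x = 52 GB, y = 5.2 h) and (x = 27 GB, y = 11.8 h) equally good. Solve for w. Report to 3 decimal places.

w = 0.209

Indifference: w·52 + (1−w)·5.2 = w·27 + (1−w)·11.8.
w·(52−27) = (1−w)·(11.8−5.2), i.e. w·25 = (1−w)·6.6.
So w/(1−w) = 6.6/25 = 0.2640, giving w = 6.6/(25+6.6) = 0.209.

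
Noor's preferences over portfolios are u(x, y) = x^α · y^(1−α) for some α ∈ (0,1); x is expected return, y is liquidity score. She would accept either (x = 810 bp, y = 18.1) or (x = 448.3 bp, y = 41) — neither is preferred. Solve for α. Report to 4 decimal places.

Set the two utilities equal: 810^α·18.1^(1−α) = 448.3^α·41^(1−α).
Taking logs: α·ln 810 + (1−α)·ln 18.1 = α·ln 448.3 + (1−α)·ln 41, i.e. α·0.5915716 = (1−α)·0.8176601.
So α/(1−α) = (0.8176601)/(0.5915716) = 1.3821828, and α = 1.3821828/2.3821828 ≈ 0.5802.

α ≈ 0.5802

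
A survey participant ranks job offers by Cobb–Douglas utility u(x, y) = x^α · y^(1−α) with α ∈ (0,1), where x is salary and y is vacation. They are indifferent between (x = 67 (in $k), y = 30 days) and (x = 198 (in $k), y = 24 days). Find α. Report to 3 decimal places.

Indifference: 67^α · 30^(1−α) = 198^α · 24^(1−α).
Taking logs: α·ln 67 + (1−α)·ln 30 = α·ln 198 + (1−α)·ln 24, i.e. α·-1.083574 = (1−α)·-0.223144.
Thus α·(-1.306718) = -0.223144, so α = -0.223144/-1.306718 ≈ 0.171.

α ≈ 0.171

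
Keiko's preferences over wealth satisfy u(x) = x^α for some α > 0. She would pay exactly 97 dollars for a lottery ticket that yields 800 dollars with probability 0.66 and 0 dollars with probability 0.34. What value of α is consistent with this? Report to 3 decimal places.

α ≈ 0.197

The lottery's expected utility is 0.66·u(800) + 0.34·u(0) = 0.66·800^α (since u(0) = 0 for α > 0).
Indifference: 97^α = 0.66·800^α, so (97/800)^α = 0.66.
α = ln(0.66) / ln(97/800) = -0.415515/-2.109901 ≈ 0.197.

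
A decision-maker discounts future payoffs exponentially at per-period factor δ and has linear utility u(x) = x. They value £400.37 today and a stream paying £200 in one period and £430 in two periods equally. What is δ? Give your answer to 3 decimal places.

δ ≈ 0.760

Present value of the stream is 200·δ + 430·δ². Indifference gives 200δ + 430δ² = 400.37.
So 430δ² + 200δ − 400.37 = 0.
δ = (−200 + √(200² + 4·430·400.37)) / (2·430) = (−200 + √728636.40) / 860 ≈ 0.760.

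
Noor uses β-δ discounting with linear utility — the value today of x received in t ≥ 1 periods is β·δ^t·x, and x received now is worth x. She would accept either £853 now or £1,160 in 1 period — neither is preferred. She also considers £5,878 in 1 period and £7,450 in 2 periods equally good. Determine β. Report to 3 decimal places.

β ≈ 0.932

From the later pair, β·δ^1·5878 = β·δ^2·7450; dividing through, δ = 5878/7450 = 0.78899.
Now use the now-vs-future pair: 853 = β·δ·1160 gives β = 853/(0.78899·1160) ≈ 0.932.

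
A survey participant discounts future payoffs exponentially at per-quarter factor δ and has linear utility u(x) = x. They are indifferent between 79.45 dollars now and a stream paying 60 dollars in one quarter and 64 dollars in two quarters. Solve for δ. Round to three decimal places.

δ ≈ 0.740

Equating present values: 79.45 = 60δ + 64δ².
That is, 64δ² + 60δ − 79.45 = 0, a quadratic in δ.
δ = (−60 + √(60² + 4·64·79.45)) / (2·64) = (−60 + √23939.20) / 128 ≈ 0.740.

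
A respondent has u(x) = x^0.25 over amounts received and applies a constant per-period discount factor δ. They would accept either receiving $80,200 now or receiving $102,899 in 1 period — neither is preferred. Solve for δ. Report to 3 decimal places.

Indifference means u(80200) = δ · u(102899), so δ = u(80200)/u(102899).
With u(x) = x^0.25: δ = 80200^0.25/102899^0.25 = (80200/102899)^0.25 = 0.93960.

δ ≈ 0.940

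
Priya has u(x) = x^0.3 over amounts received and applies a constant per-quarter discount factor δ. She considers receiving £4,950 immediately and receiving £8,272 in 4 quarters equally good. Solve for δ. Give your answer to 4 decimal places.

Equating discounted utilities: u(4950) = δ^4·u(8272) ⇒ δ^4 = u(4950)/u(8272).
Since u(x) = x^0.3, δ^4 = (4950/8272)^0.3 = 0.59840^0.3 = 0.85723.
Hence δ = (0.85723)^(1/4) = 0.962220.

δ ≈ 0.9622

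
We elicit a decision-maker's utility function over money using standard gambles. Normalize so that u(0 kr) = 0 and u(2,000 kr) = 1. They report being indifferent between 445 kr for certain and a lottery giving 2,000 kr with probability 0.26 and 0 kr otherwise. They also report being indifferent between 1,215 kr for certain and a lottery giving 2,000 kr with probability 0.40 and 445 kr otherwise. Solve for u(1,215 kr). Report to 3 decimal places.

0.556

From the first indifference, u(445 kr) = 0.26·u(2,000 kr) + 0.74·u(0 kr) = 0.26·1 + 0.74·0 = 0.26.
Then u(1,215 kr) = 0.40·u(2,000 kr) + 0.60·u(445 kr) = 0.40·1.00 + 0.60·0.26 = 0.5560.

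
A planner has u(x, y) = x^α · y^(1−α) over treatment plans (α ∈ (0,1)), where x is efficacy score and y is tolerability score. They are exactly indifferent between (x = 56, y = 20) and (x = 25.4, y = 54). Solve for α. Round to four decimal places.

α ≈ 0.5568

Indifference: 56^α · 20^(1−α) = 25.4^α · 54^(1−α).
Taking logs: α·ln 56 + (1−α)·ln 20 = α·ln 25.4 + (1−α)·ln 54, i.e. α·0.7906025 = (1−α)·0.9932518.
Thus α·(1.7838543) = 0.9932518, so α = 0.9932518/1.7838543 ≈ 0.5568.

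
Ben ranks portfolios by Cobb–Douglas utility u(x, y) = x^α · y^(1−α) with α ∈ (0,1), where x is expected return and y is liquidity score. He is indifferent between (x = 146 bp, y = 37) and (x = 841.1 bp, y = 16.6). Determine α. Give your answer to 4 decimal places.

α ≈ 0.3140

The Cobb–Douglas utilities coincide, so 146^α·37^(1−α) = 841.1^α·16.6^(1−α).
Taking logs: α·ln 146 + (1−α)·ln 37 = α·ln 841.1 + (1−α)·ln 16.6, i.e. α·-1.7511039 = (1−α)·-0.8015152.
With A = -1.7511039 and B = -0.8015152: α·A = (1−α)·B, so α = B/(A+B) = -0.8015152/-2.5526191 ≈ 0.3140.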